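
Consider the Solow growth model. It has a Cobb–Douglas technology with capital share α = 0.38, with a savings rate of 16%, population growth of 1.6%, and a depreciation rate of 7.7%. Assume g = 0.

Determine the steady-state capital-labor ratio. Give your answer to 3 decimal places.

k* ≈ 2.399

At the steady state, Δk = 0, so s·k^α = (n + δ)·k.
Rearranging, k^(1−α) = s / (n + δ).
k^0.62 = 0.16 / (0.016 + 0.077) = 0.16 / 0.093 = 1.7204
k* = 1.7204^(1/0.62) ≈ 2.3991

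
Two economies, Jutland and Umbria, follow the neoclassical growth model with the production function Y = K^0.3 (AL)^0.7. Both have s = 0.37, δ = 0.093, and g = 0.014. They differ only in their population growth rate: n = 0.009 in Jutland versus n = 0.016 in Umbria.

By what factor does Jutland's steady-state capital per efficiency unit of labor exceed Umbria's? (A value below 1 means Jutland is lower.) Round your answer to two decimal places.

Steady-state k* = [s/(n + g + δ)]^(1/(1−α)), so the ratio is [ (s_J/(n + g + δ)_J) / (s_U/(n + g + δ)_U) ]^1.4286.
s_J/(n + g + δ)_J = 0.37/0.116 = 3.1897; s_U/(n + g + δ)_U = 0.37/0.123 = 3.0081.
Ratio = (3.1897/3.0081)^1.4286 = 1.0604^1.4286 ≈ 1.0874

ratio ≈ 1.09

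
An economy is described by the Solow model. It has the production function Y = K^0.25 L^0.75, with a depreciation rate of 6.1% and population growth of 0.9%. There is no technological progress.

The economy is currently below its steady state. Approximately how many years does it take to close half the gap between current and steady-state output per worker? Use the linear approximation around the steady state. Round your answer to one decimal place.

Near the steady state the convergence rate is λ = (1 − α)(n + δ).
λ = (1 − 0.25) × 0.070 = 0.75 × 0.070 = 0.0525
Half-life = ln 2 / λ = 0.6931 / 0.0525 ≈ 13.20 years

about 13.2 years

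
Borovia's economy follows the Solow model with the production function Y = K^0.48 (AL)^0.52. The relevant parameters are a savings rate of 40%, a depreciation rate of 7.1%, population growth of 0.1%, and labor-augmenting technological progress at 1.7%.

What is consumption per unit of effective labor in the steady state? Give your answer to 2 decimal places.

Steady state requires s·f(k) = (n + g + δ)·k, i.e. s·k^α = (n + g + δ)·k.
Dividing both sides by k: k^(1−α) = s / (n + g + δ).
k^0.52 = 0.40 / (0.001 + 0.017 + 0.071) = 0.40 / 0.089 = 4.4944
k* = 4.4944^(1/0.52) ≈ 17.9944
y* = (k*)^α = 17.9944^0.48 ≈ 4.0037
c* = (1 − s)·y* = (1 − 0.40) × 4.0037 ≈ 2.4022

c* ≈ 2.40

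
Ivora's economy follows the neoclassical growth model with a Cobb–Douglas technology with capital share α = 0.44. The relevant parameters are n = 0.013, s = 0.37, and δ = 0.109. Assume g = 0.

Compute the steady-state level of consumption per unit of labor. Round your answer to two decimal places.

c* = 1.51

In steady state, investment equals break-even investment: s·k^α = (n + δ)·k.
Dividing both sides by k: k^(1−α) = s / (n + δ).
k^0.56 = 0.37 / (0.013 + 0.109) = 0.37 / 0.122 = 3.0328
k* = 3.0328^(1/0.56) ≈ 7.2516
y* = (k*)^α = 7.2516^0.44 ≈ 2.3911
c* = (1 − s)·y* = (1 − 0.37) × 2.3911 ≈ 1.5064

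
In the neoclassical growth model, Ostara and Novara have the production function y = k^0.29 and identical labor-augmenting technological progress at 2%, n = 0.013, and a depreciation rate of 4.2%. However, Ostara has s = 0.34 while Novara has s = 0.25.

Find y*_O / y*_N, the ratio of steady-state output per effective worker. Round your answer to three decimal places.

ratio ≈ 1.134

Steady-state y* = [s/(n + g + δ)]^(α/(1−α)), so the ratio is [ (s_O/(n + g + δ)_O) / (s_N/(n + g + δ)_N) ]^0.4085.
s_O/(n + g + δ)_O = 0.34/0.075 = 4.5333; s_N/(n + g + δ)_N = 0.25/0.075 = 3.3333.
Ratio = (4.5333/3.3333)^0.4085 = 1.3600^0.4085 ≈ 1.1338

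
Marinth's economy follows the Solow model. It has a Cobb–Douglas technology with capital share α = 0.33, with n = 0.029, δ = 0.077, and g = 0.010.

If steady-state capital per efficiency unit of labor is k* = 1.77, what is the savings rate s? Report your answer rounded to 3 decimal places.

s ≈ 0.170

At the steady state, Δk = 0, so s·k^α = (n + g + δ)·k.
So s / (n + g + δ) = (k*)^(1−α) = 1.77^0.67 = 1.4660.
Therefore s = 1.4660 × (n + g + δ) = 1.4660 × 0.116 = 0.1701.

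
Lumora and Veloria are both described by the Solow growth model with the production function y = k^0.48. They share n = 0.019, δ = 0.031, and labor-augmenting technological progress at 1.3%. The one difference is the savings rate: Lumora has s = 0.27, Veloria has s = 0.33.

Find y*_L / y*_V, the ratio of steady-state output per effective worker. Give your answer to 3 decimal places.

Steady-state y* = [s/(n + g + δ)]^(α/(1−α)), so the ratio is [ (s_L/(n + g + δ)_L) / (s_V/(n + g + δ)_V) ]^0.9231.
s_L/(n + g + δ)_L = 0.27/0.063 = 4.2857; s_V/(n + g + δ)_V = 0.33/0.063 = 5.2381.
Ratio = (4.2857/5.2381)^0.9231 = 0.8182^0.9231 ≈ 0.8309

ratio ≈ 0.831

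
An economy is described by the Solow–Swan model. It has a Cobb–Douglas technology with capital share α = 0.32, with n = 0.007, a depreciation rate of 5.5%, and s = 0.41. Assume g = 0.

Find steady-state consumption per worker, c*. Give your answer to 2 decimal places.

Steady state requires s·f(k) = (n + δ)·k, i.e. s·k^α = (n + δ)·k.
Rearranging, k^(1−α) = s / (n + δ).
k^0.68 = 0.41 / (0.007 + 0.055) = 0.41 / 0.062 = 6.6129
k* = 6.6129^(1/0.68) ≈ 16.0864
y* = (k*)^α = 16.0864^0.32 ≈ 2.4326
c* = (1 − s)·y* = (1 − 0.41) × 2.4326 ≈ 1.4352

c* ≈ 1.44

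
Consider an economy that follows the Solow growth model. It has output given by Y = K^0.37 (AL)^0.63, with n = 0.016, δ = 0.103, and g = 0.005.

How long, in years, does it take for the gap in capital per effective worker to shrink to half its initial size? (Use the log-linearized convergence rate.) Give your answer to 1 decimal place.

half-life ≈ 8.9 years

Near the steady state the convergence rate is λ = (1 − α)(n + g + δ).
λ = (1 − 0.37) × 0.124 = 0.63 × 0.124 = 0.07812
Half-life = ln 2 / λ = 0.6931 / 0.07812 ≈ 8.87 years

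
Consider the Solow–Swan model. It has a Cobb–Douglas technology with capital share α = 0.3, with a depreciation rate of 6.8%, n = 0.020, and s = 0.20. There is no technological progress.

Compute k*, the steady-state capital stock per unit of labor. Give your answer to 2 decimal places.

k* ≈ 3.23

At the steady state, Δk = 0, so s·k^α = (n + δ)·k.
Dividing both sides by k: k^(1−α) = s / (n + δ).
k^0.7 = 0.20 / (0.020 + 0.068) = 0.20 / 0.088 = 2.2727
k* = 2.2727^(1/0.7) ≈ 3.2311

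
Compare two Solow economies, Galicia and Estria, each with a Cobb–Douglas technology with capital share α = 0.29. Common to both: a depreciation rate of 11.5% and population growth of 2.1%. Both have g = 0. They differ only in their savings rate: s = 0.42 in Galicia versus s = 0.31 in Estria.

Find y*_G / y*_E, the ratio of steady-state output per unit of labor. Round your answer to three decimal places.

Steady-state y* = [s/(n + δ)]^(α/(1−α)), so the ratio is [ (s_G/(n + δ)_G) / (s_E/(n + δ)_E) ]^0.4085.
s_G/(n + δ)_G = 0.42/0.136 = 3.0882; s_E/(n + δ)_E = 0.31/0.136 = 2.2794.
Ratio = (3.0882/2.2794)^0.4085 = 1.3548^0.4085 ≈ 1.1321

y*_G / y*_E ≈ 1.132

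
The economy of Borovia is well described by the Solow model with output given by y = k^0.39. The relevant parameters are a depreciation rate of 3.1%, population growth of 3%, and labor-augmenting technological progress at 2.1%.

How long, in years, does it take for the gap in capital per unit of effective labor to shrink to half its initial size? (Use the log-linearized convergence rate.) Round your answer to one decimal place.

Near the steady state the convergence rate is λ = (1 − α)(n + g + δ).
λ = (1 − 0.39) × 0.082 = 0.61 × 0.082 = 0.05002
Half-life = ln 2 / λ = 0.6931 / 0.05002 ≈ 13.86 years

half-life ≈ 13.9 years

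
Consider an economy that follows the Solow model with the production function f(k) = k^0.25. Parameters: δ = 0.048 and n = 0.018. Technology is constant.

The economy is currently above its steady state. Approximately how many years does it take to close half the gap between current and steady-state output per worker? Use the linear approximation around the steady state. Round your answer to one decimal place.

t_½ ≈ 14.0 years

Near the steady state the convergence rate is λ = (1 − α)(n + δ).
λ = (1 − 0.25) × 0.066 = 0.75 × 0.066 = 0.0495
Half-life = ln 2 / λ = 0.6931 / 0.0495 ≈ 14.00 years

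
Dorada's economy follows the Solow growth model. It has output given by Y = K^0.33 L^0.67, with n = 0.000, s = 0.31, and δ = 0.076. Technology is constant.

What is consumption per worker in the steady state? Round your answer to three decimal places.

In steady state, investment equals break-even investment: s·k^α = (n + δ)·k.
Rearranging, k^(1−α) = s / (n + δ).
k^0.67 = 0.31 / (0.000 + 0.076) = 0.31 / 0.076 = 4.0789
k* = 4.0789^(1/0.67) ≈ 8.1519
y* = (k*)^α = 8.1519^0.33 ≈ 1.9986
c* = (1 − s)·y* = (1 − 0.31) × 1.9986 ≈ 1.3790

c* ≈ 1.379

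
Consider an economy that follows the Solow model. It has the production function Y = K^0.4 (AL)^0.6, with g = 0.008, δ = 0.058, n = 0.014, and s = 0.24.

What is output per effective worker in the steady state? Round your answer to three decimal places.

y* = 2.080

Steady state requires s·f(k) = (n + g + δ)·k, i.e. s·k^α = (n + g + δ)·k.
Rearranging, k^(1−α) = s / (n + g + δ).
k^0.6 = 0.24 / (0.014 + 0.008 + 0.058) = 0.24 / 0.080 = 3.0000
k* = 3.0000^(1/0.6) ≈ 6.2403
y* = (k*)^α = 6.2403^0.4 ≈ 2.0801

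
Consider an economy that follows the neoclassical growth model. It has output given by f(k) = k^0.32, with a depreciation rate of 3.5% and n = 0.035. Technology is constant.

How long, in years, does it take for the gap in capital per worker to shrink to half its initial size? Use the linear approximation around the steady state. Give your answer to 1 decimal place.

Near the steady state the convergence rate is λ = (1 − α)(n + δ).
λ = (1 − 0.32) × 0.070 = 0.68 × 0.070 = 0.0476
Half-life = ln 2 / λ = 0.6931 / 0.0476 ≈ 14.56 years

about 14.6 years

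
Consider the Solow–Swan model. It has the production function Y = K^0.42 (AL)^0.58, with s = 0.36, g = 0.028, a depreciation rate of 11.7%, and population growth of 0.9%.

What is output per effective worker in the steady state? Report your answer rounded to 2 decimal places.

In steady state, investment equals break-even investment: s·k^α = (n + g + δ)·k.
Rearranging, k^(1−α) = s / (n + g + δ).
k^0.58 = 0.36 / (0.009 + 0.028 + 0.117) = 0.36 / 0.154 = 2.3377
k* = 2.3377^(1/0.58) ≈ 4.3236
y* = (k*)^α = 4.3236^0.42 ≈ 1.8495

y* ≈ 1.85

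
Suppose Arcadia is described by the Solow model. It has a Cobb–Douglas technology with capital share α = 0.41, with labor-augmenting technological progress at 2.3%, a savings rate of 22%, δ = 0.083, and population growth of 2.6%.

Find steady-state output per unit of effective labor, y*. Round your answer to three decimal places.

In steady state, investment equals break-even investment: s·k^α = (n + g + δ)·k.
Dividing both sides by k: k^(1−α) = s / (n + g + δ).
k^0.59 = 0.22 / (0.026 + 0.023 + 0.083) = 0.22 / 0.132 = 1.6667
k* = 1.6667^(1/0.59) ≈ 2.3770
y* = (k*)^α = 2.3770^0.41 ≈ 1.4262

y* = 1.426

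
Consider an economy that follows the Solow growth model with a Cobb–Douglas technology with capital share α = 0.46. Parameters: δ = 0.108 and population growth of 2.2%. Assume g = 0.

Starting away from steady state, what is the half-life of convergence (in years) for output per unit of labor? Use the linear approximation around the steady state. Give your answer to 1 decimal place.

Near the steady state the convergence rate is λ = (1 − α)(n + δ).
λ = (1 − 0.46) × 0.130 = 0.54 × 0.130 = 0.0702
Half-life = ln 2 / λ = 0.6931 / 0.0702 ≈ 9.87 years

t_½ ≈ 9.9 years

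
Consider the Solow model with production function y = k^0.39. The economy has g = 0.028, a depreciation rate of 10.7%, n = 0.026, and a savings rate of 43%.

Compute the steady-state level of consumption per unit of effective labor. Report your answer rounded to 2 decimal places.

c* ≈ 1.07

Steady state requires s·f(k) = (n + g + δ)·k, i.e. s·k^α = (n + g + δ)·k.
Rearranging, k^(1−α) = s / (n + g + δ).
k^0.61 = 0.43 / (0.026 + 0.028 + 0.107) = 0.43 / 0.161 = 2.6708
k* = 2.6708^(1/0.61) ≈ 5.0051
y* = (k*)^α = 5.0051^0.39 ≈ 1.8740
c* = (1 − s)·y* = (1 − 0.43) × 1.8740 ≈ 1.0682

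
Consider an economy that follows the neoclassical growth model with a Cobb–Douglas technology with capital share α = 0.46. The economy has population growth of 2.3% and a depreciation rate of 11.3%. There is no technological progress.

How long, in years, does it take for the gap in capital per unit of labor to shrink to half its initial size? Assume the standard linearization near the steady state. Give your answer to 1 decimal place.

about 9.4 years

Near the steady state the convergence rate is λ = (1 − α)(n + δ).
λ = (1 − 0.46) × 0.136 = 0.54 × 0.136 = 0.07344
Half-life = ln 2 / λ = 0.6931 / 0.07344 ≈ 9.44 years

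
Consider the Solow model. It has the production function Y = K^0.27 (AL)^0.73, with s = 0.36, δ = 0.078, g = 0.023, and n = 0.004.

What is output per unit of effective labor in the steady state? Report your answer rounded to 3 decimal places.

y* = 1.577

At the steady state, Δk = 0, so s·k^α = (n + g + δ)·k.
Rearranging, k^(1−α) = s / (n + g + δ).
k^0.73 = 0.36 / (0.004 + 0.023 + 0.078) = 0.36 / 0.105 = 3.4286
k* = 3.4286^(1/0.73) ≈ 5.4080
y* = (k*)^α = 5.4080^0.27 ≈ 1.5773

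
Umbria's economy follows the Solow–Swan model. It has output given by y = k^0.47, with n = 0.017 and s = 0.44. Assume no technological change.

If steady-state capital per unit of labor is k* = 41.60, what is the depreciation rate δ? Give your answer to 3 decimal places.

In steady state, investment equals break-even investment: s·k^α = (n + δ)·k.
So s / (n + δ) = (k*)^(1−α) = 41.60^0.53 = 7.2131.
Therefore n + δ = s / 7.2131 = 0.44 / 7.2131 = 0.0610, so δ = 0.0610 − 0.017 = 0.0440.

δ ≈ 0.044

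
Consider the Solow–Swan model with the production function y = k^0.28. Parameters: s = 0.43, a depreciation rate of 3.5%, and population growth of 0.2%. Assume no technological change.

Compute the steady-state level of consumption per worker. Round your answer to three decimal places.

c* = 1.480

Steady state requires s·f(k) = (n + δ)·k, i.e. s·k^α = (n + δ)·k.
Rearranging, k^(1−α) = s / (n + δ).
k^0.72 = 0.43 / (0.002 + 0.035) = 0.43 / 0.037 = 11.6216
k* = 11.6216^(1/0.72) ≈ 30.1673
y* = (k*)^α = 30.1673^0.28 ≈ 2.5958
c* = (1 − s)·y* = (1 − 0.43) × 2.5958 ≈ 1.4796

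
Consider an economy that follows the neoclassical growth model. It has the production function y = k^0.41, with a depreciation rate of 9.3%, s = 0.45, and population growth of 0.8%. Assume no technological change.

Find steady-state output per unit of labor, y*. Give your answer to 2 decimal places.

Steady state requires s·f(k) = (n + δ)·k, i.e. s·k^α = (n + δ)·k.
Rearranging, k^(1−α) = s / (n + δ).
k^0.59 = 0.45 / (0.008 + 0.093) = 0.45 / 0.101 = 4.4554
k* = 4.4554^(1/0.59) ≈ 12.5837
y* = (k*)^α = 12.5837^0.41 ≈ 2.8244

y* ≈ 2.82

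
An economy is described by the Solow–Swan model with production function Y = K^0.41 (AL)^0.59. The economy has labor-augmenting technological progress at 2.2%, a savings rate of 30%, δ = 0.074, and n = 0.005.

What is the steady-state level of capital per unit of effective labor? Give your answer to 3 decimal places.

At the steady state, Δk = 0, so s·k^α = (n + g + δ)·k.
Dividing both sides by k: k^(1−α) = s / (n + g + δ).
k^0.59 = 0.30 / (0.005 + 0.022 + 0.074) = 0.30 / 0.101 = 2.9703
k* = 2.9703^(1/0.59) ≈ 6.3293

k* = 6.329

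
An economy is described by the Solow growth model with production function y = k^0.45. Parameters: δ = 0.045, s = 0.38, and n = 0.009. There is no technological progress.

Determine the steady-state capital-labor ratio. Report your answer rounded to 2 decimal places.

k* = 34.73

In steady state, investment equals break-even investment: s·k^α = (n + δ)·k.
Rearranging, k^(1−α) = s / (n + δ).
k^0.55 = 0.38 / (0.009 + 0.045) = 0.38 / 0.054 = 7.0370
k* = 7.0370^(1/0.55) ≈ 34.7300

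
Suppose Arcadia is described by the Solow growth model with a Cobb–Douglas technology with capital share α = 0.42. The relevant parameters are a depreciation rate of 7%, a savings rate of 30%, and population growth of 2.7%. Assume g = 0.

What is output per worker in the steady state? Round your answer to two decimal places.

y* = 2.27

At the steady state, Δk = 0, so s·k^α = (n + δ)·k.
Rearranging, k^(1−α) = s / (n + δ).
k^0.58 = 0.30 / (0.027 + 0.070) = 0.30 / 0.097 = 3.0928
k* = 3.0928^(1/0.58) ≈ 7.0054
y* = (k*)^α = 7.0054^0.42 ≈ 2.2651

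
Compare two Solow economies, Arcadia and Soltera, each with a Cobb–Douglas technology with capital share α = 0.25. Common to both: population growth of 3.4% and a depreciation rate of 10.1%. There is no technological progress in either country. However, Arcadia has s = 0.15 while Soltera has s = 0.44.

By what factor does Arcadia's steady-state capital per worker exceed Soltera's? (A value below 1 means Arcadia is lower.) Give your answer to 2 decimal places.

ratio ≈ 0.24

Steady-state k* = [s/(n + δ)]^(1/(1−α)), so the ratio is [ (s_A/(n + δ)_A) / (s_S/(n + δ)_S) ]^1.3333.
s_A/(n + δ)_A = 0.15/0.135 = 1.1111; s_S/(n + δ)_S = 0.44/0.135 = 3.2593.
Ratio = (1.1111/3.2593)^1.3333 = 0.3409^1.3333 ≈ 0.2382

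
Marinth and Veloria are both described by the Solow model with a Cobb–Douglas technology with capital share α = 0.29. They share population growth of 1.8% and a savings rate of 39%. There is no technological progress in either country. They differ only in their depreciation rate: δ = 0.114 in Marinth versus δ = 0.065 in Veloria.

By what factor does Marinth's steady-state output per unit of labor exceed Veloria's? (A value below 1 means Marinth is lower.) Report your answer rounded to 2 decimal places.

Steady-state y* = [s/(n + δ)]^(α/(1−α)), so the ratio is [ (s_M/(n + δ)_M) / (s_V/(n + δ)_V) ]^0.4085.
s_M/(n + δ)_M = 0.39/0.132 = 2.9545; s_V/(n + δ)_V = 0.39/0.083 = 4.6988.
Ratio = (2.9545/4.6988)^0.4085 = 0.6288^0.4085 ≈ 0.8274

ratio ≈ 0.83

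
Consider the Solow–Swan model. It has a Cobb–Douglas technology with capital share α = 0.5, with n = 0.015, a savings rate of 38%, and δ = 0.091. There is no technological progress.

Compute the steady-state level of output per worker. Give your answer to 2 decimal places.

In steady state, investment equals break-even investment: s·k^α = (n + δ)·k.
Rearranging, k^(1−α) = s / (n + δ).
k^0.5 = 0.38 / (0.015 + 0.091) = 0.38 / 0.106 = 3.5849
k* = 3.5849^(1/0.5) ≈ 12.8515
y* = (k*)^α = 12.8515^0.5 ≈ 3.5849

y* ≈ 3.58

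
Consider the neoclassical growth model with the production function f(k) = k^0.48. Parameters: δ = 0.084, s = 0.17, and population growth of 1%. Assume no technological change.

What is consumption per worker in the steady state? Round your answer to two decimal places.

c* = 1.43

At the steady state, Δk = 0, so s·k^α = (n + δ)·k.
Dividing both sides by k: k^(1−α) = s / (n + δ).
k^0.52 = 0.17 / (0.010 + 0.084) = 0.17 / 0.094 = 1.8085
k* = 1.8085^(1/0.52) ≈ 3.1250
y* = (k*)^α = 3.1250^0.48 ≈ 1.7279
c* = (1 − s)·y* = (1 − 0.17) × 1.7279 ≈ 1.4342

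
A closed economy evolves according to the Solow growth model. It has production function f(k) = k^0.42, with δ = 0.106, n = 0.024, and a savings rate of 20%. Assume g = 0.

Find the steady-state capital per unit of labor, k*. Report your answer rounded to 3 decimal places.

At the steady state, Δk = 0, so s·k^α = (n + δ)·k.
Rearranging, k^(1−α) = s / (n + δ).
k^0.58 = 0.20 / (0.024 + 0.106) = 0.20 / 0.130 = 1.5385
k* = 1.5385^(1/0.58) ≈ 2.1018

k* ≈ 2.102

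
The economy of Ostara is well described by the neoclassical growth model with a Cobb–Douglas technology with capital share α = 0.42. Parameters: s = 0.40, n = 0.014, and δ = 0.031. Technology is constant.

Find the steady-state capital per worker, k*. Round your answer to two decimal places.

k* ≈ 43.25

At the steady state, Δk = 0, so s·k^α = (n + δ)·k.
Dividing both sides by k: k^(1−α) = s / (n + δ).
k^0.58 = 0.40 / (0.014 + 0.031) = 0.40 / 0.045 = 8.8889
k* = 8.8889^(1/0.58) ≈ 43.2459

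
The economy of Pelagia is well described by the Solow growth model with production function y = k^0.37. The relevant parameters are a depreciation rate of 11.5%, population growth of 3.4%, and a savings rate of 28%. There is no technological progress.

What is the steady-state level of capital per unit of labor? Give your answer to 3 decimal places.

At the steady state, Δk = 0, so s·k^α = (n + δ)·k.
Dividing both sides by k: k^(1−α) = s / (n + δ).
k^0.63 = 0.28 / (0.034 + 0.115) = 0.28 / 0.149 = 1.8792
k* = 1.8792^(1/0.63) ≈ 2.7219

k* = 2.722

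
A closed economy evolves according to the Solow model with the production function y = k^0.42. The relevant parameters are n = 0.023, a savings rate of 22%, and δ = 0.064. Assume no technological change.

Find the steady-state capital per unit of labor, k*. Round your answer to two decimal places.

In steady state, investment equals break-even investment: s·k^α = (n + δ)·k.
Dividing both sides by k: k^(1−α) = s / (n + δ).
k^0.58 = 0.22 / (0.023 + 0.064) = 0.22 / 0.087 = 2.5287
k* = 2.5287^(1/0.58) ≈ 4.9505

k* ≈ 4.95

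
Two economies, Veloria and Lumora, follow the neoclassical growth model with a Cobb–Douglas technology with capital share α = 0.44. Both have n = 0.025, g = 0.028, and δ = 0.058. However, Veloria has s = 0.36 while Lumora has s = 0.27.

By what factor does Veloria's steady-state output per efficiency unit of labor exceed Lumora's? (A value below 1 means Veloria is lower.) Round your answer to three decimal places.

Steady-state y* = [s/(n + g + δ)]^(α/(1−α)), so the ratio is [ (s_V/(n + g + δ)_V) / (s_L/(n + g + δ)_L) ]^0.7857.
s_V/(n + g + δ)_V = 0.36/0.111 = 3.2432; s_L/(n + g + δ)_L = 0.27/0.111 = 2.4324.
Ratio = (3.2432/2.4324)^0.7857 = 1.3333^0.7857 ≈ 1.2536

y*_V / y*_L ≈ 1.254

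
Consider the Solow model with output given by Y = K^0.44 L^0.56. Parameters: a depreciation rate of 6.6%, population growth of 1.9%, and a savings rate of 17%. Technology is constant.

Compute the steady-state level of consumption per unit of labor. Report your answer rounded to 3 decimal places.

At the steady state, Δk = 0, so s·k^α = (n + δ)·k.
Rearranging, k^(1−α) = s / (n + δ).
k^0.56 = 0.17 / (0.019 + 0.066) = 0.17 / 0.085 = 2.0000
k* = 2.0000^(1/0.56) ≈ 3.4479
y* = (k*)^α = 3.4479^0.44 ≈ 1.7239
c* = (1 − s)·y* = (1 − 0.17) × 1.7239 ≈ 1.4308

c* ≈ 1.431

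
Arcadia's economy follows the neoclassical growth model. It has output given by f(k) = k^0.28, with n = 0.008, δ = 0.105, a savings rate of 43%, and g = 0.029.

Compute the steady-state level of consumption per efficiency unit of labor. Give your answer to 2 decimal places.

c* = 0.88

At the steady state, Δk = 0, so s·k^α = (n + g + δ)·k.
Dividing both sides by k: k^(1−α) = s / (n + g + δ).
k^0.72 = 0.43 / (0.008 + 0.029 + 0.105) = 0.43 / 0.142 = 3.0282
k* = 3.0282^(1/0.72) ≈ 4.6592
y* = (k*)^α = 4.6592^0.28 ≈ 1.5386
c* = (1 − s)·y* = (1 − 0.43) × 1.5386 ≈ 0.8770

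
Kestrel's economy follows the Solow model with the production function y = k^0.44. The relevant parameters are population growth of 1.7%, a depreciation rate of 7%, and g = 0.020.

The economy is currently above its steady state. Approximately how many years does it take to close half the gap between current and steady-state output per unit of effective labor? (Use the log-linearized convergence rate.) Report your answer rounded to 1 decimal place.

Near the steady state the convergence rate is λ = (1 − α)(n + g + δ).
λ = (1 − 0.44) × 0.107 = 0.56 × 0.107 = 0.05992
Half-life = ln 2 / λ = 0.6931 / 0.05992 ≈ 11.57 years

half-life ≈ 11.6 years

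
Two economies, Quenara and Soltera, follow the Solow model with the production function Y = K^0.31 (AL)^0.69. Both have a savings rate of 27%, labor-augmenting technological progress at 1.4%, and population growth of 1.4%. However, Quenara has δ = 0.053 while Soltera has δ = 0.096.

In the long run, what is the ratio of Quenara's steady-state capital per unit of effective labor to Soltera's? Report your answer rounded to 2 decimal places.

Steady-state k* = [s/(n + g + δ)]^(1/(1−α)), so the ratio is [ (s_Q/(n + g + δ)_Q) / (s_S/(n + g + δ)_S) ]^1.4493.
s_Q/(n + g + δ)_Q = 0.27/0.081 = 3.3333; s_S/(n + g + δ)_S = 0.27/0.124 = 2.1774.
Ratio = (3.3333/2.1774)^1.4493 = 1.5309^1.4493 ≈ 1.8537

k*_Q / k*_S ≈ 1.85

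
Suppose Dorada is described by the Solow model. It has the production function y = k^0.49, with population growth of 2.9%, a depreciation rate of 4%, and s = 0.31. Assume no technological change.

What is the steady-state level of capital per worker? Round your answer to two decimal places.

k* ≈ 19.03

Steady state requires s·f(k) = (n + δ)·k, i.e. s·k^α = (n + δ)·k.
Dividing both sides by k: k^(1−α) = s / (n + δ).
k^0.51 = 0.31 / (0.029 + 0.040) = 0.31 / 0.069 = 4.4928
k* = 4.4928^(1/0.51) ≈ 19.0303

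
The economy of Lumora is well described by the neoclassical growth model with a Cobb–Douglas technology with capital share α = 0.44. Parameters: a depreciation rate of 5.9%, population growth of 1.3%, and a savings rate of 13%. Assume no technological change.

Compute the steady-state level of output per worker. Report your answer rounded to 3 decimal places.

y* = 1.591

Steady state requires s·f(k) = (n + δ)·k, i.e. s·k^α = (n + δ)·k.
Dividing both sides by k: k^(1−α) = s / (n + δ).
k^0.56 = 0.13 / (0.013 + 0.059) = 0.13 / 0.072 = 1.8056
k* = 1.8056^(1/0.56) ≈ 2.8725
y* = (k*)^α = 2.8725^0.44 ≈ 1.5909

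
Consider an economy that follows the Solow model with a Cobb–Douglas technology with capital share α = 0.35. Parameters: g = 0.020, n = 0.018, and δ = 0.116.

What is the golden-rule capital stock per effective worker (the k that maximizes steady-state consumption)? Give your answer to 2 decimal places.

The golden rule sets f'(k) = n + g + δ, i.e. α·k^(α−1) = n + g + δ.
So k^(1−α) = α / (n + g + δ) = 0.35 / 0.154 = 2.2727.
k_gold = 2.2727^(1/0.65) ≈ 3.5361

k_gold ≈ 3.54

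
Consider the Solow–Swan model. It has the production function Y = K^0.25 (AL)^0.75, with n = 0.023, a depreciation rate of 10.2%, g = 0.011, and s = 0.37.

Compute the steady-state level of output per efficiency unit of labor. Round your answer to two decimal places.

y* = 1.40

Steady state requires s·f(k) = (n + g + δ)·k, i.e. s·k^α = (n + g + δ)·k.
Dividing both sides by k: k^(1−α) = s / (n + g + δ).
k^0.75 = 0.37 / (0.023 + 0.011 + 0.102) = 0.37 / 0.136 = 2.7206
k* = 2.7206^(1/0.75) ≈ 3.7980
y* = (k*)^α = 3.7980^0.25 ≈ 1.3960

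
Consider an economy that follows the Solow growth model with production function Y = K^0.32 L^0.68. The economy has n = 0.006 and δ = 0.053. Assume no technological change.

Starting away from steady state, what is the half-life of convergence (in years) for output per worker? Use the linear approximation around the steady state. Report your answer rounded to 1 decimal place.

half-life ≈ 17.3 years

Near the steady state the convergence rate is λ = (1 − α)(n + δ).
λ = (1 − 0.32) × 0.059 = 0.68 × 0.059 = 0.04012
Half-life = ln 2 / λ = 0.6931 / 0.04012 ≈ 17.28 years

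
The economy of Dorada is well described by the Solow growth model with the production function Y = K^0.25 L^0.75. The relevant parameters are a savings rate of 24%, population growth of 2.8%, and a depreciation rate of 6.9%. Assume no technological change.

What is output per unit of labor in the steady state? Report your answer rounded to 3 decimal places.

y* ≈ 1.353

In steady state, investment equals break-even investment: s·k^α = (n + δ)·k.
Rearranging, k^(1−α) = s / (n + δ).
k^0.75 = 0.24 / (0.028 + 0.069) = 0.24 / 0.097 = 2.4742
k* = 2.4742^(1/0.75) ≈ 3.3464
y* = (k*)^α = 3.3464^0.25 ≈ 1.3525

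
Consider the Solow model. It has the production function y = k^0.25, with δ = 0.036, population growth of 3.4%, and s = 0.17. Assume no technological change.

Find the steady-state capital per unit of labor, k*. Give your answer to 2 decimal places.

k* = 3.26

In steady state, investment equals break-even investment: s·k^α = (n + δ)·k.
Rearranging, k^(1−α) = s / (n + δ).
k^0.75 = 0.17 / (0.034 + 0.036) = 0.17 / 0.070 = 2.4286
k* = 2.4286^(1/0.75) ≈ 3.2644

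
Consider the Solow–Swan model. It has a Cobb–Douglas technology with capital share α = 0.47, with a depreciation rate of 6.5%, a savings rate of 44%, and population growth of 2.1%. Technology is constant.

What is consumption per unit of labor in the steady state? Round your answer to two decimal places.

In steady state, investment equals break-even investment: s·k^α = (n + δ)·k.
Rearranging, k^(1−α) = s / (n + δ).
k^0.53 = 0.44 / (0.021 + 0.065) = 0.44 / 0.086 = 5.1163
k* = 5.1163^(1/0.53) ≈ 21.7597
y* = (k*)^α = 21.7597^0.47 ≈ 4.2530
c* = (1 − s)·y* = (1 − 0.44) × 4.2530 ≈ 2.3817

c* ≈ 2.38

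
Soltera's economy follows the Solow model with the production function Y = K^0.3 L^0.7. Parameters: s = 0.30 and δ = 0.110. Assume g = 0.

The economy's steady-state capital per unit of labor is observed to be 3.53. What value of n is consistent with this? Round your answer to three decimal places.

In steady state, investment equals break-even investment: s·k^α = (n + δ)·k.
So s / (n + δ) = (k*)^(1−α) = 3.53^0.7 = 2.4179.
Therefore n + δ = s / 2.4179 = 0.30 / 2.4179 = 0.1241, so n = 0.1241 − 0.110 = 0.0141.

n ≈ 0.014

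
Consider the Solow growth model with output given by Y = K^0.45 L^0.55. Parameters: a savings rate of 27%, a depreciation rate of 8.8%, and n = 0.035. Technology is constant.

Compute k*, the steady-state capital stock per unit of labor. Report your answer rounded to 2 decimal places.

k* = 4.18

At the steady state, Δk = 0, so s·k^α = (n + δ)·k.
Rearranging, k^(1−α) = s / (n + δ).
k^0.55 = 0.27 / (0.035 + 0.088) = 0.27 / 0.123 = 2.1951
k* = 2.1951^(1/0.55) ≈ 4.1766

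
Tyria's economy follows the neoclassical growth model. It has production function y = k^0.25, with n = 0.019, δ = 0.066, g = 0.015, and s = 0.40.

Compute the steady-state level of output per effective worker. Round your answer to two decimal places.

In steady state, investment equals break-even investment: s·k^α = (n + g + δ)·k.
Rearranging, k^(1−α) = s / (n + g + δ).
k^0.75 = 0.40 / (0.019 + 0.015 + 0.066) = 0.40 / 0.100 = 4.0000
k* = 4.0000^(1/0.75) ≈ 6.3496
y* = (k*)^α = 6.3496^0.25 ≈ 1.5874

y* = 1.59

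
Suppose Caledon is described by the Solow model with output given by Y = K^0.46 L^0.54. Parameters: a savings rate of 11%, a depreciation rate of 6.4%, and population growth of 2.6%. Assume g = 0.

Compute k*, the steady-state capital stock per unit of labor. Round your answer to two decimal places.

k* ≈ 1.45

Steady state requires s·f(k) = (n + δ)·k, i.e. s·k^α = (n + δ)·k.
Rearranging, k^(1−α) = s / (n + δ).
k^0.54 = 0.11 / (0.026 + 0.064) = 0.11 / 0.090 = 1.2222
k* = 1.2222^(1/0.54) ≈ 1.4500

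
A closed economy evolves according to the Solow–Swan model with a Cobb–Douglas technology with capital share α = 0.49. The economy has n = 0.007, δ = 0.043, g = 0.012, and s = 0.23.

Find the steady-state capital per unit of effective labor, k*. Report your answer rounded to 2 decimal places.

Steady state requires s·f(k) = (n + g + δ)·k, i.e. s·k^α = (n + g + δ)·k.
Rearranging, k^(1−α) = s / (n + g + δ).
k^0.51 = 0.23 / (0.007 + 0.012 + 0.043) = 0.23 / 0.062 = 3.7097
k* = 3.7097^(1/0.51) ≈ 13.0723

k* = 13.07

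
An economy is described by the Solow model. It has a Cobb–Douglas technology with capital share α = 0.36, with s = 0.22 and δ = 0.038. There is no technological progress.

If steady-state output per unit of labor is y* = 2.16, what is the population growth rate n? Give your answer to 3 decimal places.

At the steady state, Δk = 0, so s·k^α = (n + δ)·k.
Since y* = [s/(n + δ)]^(α/(1−α)), we have s/(n + δ) = (y*)^((1−α)/α) = 2.16^1.7778 = 3.9318.
Therefore n + δ = s / 3.9318 = 0.22 / 3.9318 = 0.0560, so n = 0.0560 − 0.038 = 0.0180.

n ≈ 0.018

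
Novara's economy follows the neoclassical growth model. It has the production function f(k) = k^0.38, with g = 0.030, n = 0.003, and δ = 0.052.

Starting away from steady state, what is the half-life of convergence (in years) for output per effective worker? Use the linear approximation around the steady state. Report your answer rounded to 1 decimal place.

half-life ≈ 13.2 years

Near the steady state the convergence rate is λ = (1 − α)(n + g + δ).
λ = (1 − 0.38) × 0.085 = 0.62 × 0.085 = 0.0527
Half-life = ln 2 / λ = 0.6931 / 0.0527 ≈ 13.15 years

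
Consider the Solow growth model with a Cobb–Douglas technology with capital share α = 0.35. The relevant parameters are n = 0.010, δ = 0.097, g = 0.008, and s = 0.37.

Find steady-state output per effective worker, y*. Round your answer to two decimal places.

y* = 1.88

Steady state requires s·f(k) = (n + g + δ)·k, i.e. s·k^α = (n + g + δ)·k.
Rearranging, k^(1−α) = s / (n + g + δ).
k^0.65 = 0.37 / (0.010 + 0.008 + 0.097) = 0.37 / 0.115 = 3.2174
k* = 3.2174^(1/0.65) ≈ 6.0364
y* = (k*)^α = 6.0364^0.35 ≈ 1.8762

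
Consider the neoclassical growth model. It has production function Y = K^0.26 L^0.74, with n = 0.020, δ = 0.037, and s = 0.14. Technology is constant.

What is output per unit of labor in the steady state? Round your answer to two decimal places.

y* ≈ 1.37

Steady state requires s·f(k) = (n + δ)·k, i.e. s·k^α = (n + δ)·k.
Rearranging, k^(1−α) = s / (n + δ).
k^0.74 = 0.14 / (0.020 + 0.037) = 0.14 / 0.057 = 2.4561
k* = 2.4561^(1/0.74) ≈ 3.3679
y* = (k*)^α = 3.3679^0.26 ≈ 1.3712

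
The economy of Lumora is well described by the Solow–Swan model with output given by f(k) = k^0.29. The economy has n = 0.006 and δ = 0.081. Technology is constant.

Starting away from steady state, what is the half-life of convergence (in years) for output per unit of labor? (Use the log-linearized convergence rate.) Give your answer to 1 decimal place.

about 11.2 years

Near the steady state the convergence rate is λ = (1 − α)(n + δ).
λ = (1 − 0.29) × 0.087 = 0.71 × 0.087 = 0.06177
Half-life = ln 2 / λ = 0.6931 / 0.06177 ≈ 11.22 years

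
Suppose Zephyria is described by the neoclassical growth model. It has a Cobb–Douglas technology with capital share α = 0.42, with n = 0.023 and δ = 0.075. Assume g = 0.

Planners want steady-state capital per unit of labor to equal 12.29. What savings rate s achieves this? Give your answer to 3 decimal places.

At the steady state, Δk = 0, so s·k^α = (n + δ)·k.
So s / (n + δ) = (k*)^(1−α) = 12.29^0.58 = 4.2849.
Therefore s = 4.2849 × (n + δ) = 4.2849 × 0.098 = 0.4199.

s ≈ 0.420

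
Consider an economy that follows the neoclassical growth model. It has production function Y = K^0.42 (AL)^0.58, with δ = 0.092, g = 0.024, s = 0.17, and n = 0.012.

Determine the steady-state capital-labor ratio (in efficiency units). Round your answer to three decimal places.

Steady state requires s·f(k) = (n + g + δ)·k, i.e. s·k^α = (n + g + δ)·k.
Dividing both sides by k: k^(1−α) = s / (n + g + δ).
k^0.58 = 0.17 / (0.012 + 0.024 + 0.092) = 0.17 / 0.128 = 1.3281
k* = 1.3281^(1/0.58) ≈ 1.6310

k* = 1.631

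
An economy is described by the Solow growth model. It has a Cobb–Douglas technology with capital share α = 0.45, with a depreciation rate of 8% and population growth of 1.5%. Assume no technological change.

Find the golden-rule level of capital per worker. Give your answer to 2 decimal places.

k_gold ≈ 16.91

The golden rule sets f'(k) = n + δ, i.e. α·k^(α−1) = n + δ.
So k^(1−α) = α / (n + δ) = 0.45 / 0.095 = 4.7368.
k_gold = 4.7368^(1/0.55) ≈ 16.9104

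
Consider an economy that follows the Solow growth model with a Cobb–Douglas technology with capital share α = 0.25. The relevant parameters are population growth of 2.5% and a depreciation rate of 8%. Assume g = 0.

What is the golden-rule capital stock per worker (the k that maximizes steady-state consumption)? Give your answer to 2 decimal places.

The golden rule sets f'(k) = n + δ, i.e. α·k^(α−1) = n + δ.
So k^(1−α) = α / (n + δ) = 0.25 / 0.105 = 2.3810.
k_gold = 2.3810^(1/0.75) ≈ 3.1794

k_gold ≈ 3.18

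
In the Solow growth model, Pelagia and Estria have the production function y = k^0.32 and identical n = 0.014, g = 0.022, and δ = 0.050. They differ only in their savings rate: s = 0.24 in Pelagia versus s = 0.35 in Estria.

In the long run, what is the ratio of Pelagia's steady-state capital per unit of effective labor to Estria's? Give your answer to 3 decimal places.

ratio ≈ 0.574

Steady-state k* = [s/(n + g + δ)]^(1/(1−α)), so the ratio is [ (s_P/(n + g + δ)_P) / (s_E/(n + g + δ)_E) ]^1.4706.
s_P/(n + g + δ)_P = 0.24/0.086 = 2.7907; s_E/(n + g + δ)_E = 0.35/0.086 = 4.0698.
Ratio = (2.7907/4.0698)^1.4706 = 0.6857^1.4706 ≈ 0.5741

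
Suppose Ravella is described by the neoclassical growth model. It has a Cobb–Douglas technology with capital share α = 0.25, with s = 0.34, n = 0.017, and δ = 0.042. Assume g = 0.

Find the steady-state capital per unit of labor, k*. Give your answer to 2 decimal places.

k* = 10.33

At the steady state, Δk = 0, so s·k^α = (n + δ)·k.
Dividing both sides by k: k^(1−α) = s / (n + δ).
k^0.75 = 0.34 / (0.017 + 0.042) = 0.34 / 0.059 = 5.7627
k* = 5.7627^(1/0.75) ≈ 10.3316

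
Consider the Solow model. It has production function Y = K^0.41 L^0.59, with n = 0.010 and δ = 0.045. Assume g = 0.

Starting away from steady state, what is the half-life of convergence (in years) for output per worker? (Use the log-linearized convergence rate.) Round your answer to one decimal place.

Near the steady state the convergence rate is λ = (1 − α)(n + δ).
λ = (1 − 0.41) × 0.055 = 0.59 × 0.055 = 0.03245
Half-life = ln 2 / λ = 0.6931 / 0.03245 ≈ 21.36 years

t_½ ≈ 21.4 years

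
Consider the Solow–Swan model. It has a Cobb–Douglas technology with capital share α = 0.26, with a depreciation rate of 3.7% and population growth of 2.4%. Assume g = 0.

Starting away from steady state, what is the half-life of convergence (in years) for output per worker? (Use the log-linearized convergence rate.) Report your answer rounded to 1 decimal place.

about 15.4 years

Near the steady state the convergence rate is λ = (1 − α)(n + δ).
λ = (1 − 0.26) × 0.061 = 0.74 × 0.061 = 0.04514
Half-life = ln 2 / λ = 0.6931 / 0.04514 ≈ 15.35 years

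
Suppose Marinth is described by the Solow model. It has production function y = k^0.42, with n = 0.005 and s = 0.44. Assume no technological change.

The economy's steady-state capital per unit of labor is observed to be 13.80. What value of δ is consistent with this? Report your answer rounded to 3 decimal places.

δ ≈ 0.091

At the steady state, Δk = 0, so s·k^α = (n + δ)·k.
So s / (n + δ) = (k*)^(1−α) = 13.80^0.58 = 4.5828.
Therefore n + δ = s / 4.5828 = 0.44 / 4.5828 = 0.0960, so δ = 0.0960 − 0.005 = 0.0910.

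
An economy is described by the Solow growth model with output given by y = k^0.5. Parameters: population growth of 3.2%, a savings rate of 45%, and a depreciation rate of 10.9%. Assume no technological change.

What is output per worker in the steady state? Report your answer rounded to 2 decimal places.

At the steady state, Δk = 0, so s·k^α = (n + δ)·k.
Dividing both sides by k: k^(1−α) = s / (n + δ).
k^0.5 = 0.45 / (0.032 + 0.109) = 0.45 / 0.141 = 3.1915
k* = 3.1915^(1/0.5) ≈ 10.1857
y* = (k*)^α = 10.1857^0.5 ≈ 3.1915

y* ≈ 3.19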